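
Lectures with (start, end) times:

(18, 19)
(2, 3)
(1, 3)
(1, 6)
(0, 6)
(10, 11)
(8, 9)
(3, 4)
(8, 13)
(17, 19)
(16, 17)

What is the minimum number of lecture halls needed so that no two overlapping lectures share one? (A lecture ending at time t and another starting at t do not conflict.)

4

Count concurrent intervals with a sweep; the peak is the room count.
Events (time:±→running): 0:+→1 1:+→2 1:+→3 2:+→4 … peak 4.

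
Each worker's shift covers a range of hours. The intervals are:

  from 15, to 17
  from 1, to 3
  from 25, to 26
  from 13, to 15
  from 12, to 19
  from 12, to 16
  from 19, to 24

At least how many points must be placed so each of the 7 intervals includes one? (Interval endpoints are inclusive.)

4

Sort by right endpoint; whenever an interval is uncovered, place a point at its right end.
Sorted: [1,3] [13,15] [12,16] [15,17] [12,19] [19,24] [25,26]
{[1,3]} hit by 3; {[13,15],[12,16],[15,17],[12,19]} hit by 15; {[19,24]} hit by 24; {[25,26]} hit by 26.
Points: 3, 15, 24, 26 (4 total).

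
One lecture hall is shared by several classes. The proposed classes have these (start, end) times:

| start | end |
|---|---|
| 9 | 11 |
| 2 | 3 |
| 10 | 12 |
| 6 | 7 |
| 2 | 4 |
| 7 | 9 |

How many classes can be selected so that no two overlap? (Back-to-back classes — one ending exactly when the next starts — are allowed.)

4

By end time: (2,3), (2,4), (6,7), (7,9), (9,11), (10,12).
Pick (2,3); next start ≥ 3 → (6,7); next start ≥ 7 → (7,9); next start ≥ 9 → (9,11).
Selected 4 classes.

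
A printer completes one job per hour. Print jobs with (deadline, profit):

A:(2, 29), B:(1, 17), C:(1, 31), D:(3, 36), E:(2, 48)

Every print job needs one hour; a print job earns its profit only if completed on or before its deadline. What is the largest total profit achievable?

By profit: E(d2,48), D(d3,36), C(d1,31), A(d2,29), B(d1,17)
E→slot 2; D→slot 3; C→slot 1; A skipped; B skipped.
Profit = 31 + 48 + 36 = 115

115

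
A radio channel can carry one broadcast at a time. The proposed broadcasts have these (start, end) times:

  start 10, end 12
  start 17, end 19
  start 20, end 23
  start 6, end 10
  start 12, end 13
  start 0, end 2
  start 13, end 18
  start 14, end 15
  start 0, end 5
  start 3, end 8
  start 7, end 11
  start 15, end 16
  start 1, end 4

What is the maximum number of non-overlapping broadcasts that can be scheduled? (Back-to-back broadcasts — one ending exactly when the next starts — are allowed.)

8

Greedy by earliest finish: after sorting by end time, pick each interval compatible with the last pick.
By end time: (0,2), (1,4), (0,5), (3,8), (6,10), (7,11), (10,12), (12,13), (14,15), (15,16), (13,18), (17,19), (20,23).
Pick (0,2); next start ≥ 2 → (3,8); next start ≥ 8 → (10,12); next start ≥ 12 → (12,13); next start ≥ 13 → (14,15); next start ≥ 15 → (15,16); next start ≥ 16 → (17,19); next start ≥ 19 → (20,23).
Selected 8 broadcasts.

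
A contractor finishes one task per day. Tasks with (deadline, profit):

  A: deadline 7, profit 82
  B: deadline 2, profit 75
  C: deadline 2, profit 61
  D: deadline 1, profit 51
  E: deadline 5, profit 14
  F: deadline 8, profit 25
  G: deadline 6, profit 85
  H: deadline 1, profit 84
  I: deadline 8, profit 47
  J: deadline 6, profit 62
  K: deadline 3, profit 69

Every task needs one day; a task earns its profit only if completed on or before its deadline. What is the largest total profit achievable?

Sort by profit descending; place each in the latest free slot ≤ its deadline.
By profit: G(d6,85), H(d1,84), A(d7,82), B(d2,75), K(d3,69), J(d6,62), C(d2,61), D(d1,51), I(d8,47), F(d8,25), E(d5,14)
G→slot 6; H→slot 1; A→slot 7; B→slot 2; K→slot 3; J→slot 5; C skipped; D skipped; I→slot 8; F→slot 4; E skipped.
Profit = 84 + 75 + 69 + 25 + 62 + 85 + 82 + 47 = 529

529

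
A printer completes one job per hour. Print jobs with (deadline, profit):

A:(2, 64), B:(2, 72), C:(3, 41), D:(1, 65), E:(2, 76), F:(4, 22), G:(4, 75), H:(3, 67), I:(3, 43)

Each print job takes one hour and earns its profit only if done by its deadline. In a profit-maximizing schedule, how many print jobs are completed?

4

Sort by profit descending; place each in the latest free slot ≤ its deadline.
By profit: E(d2,76), G(d4,75), B(d2,72), H(d3,67), D(d1,65), A(d2,64), I(d3,43), C(d3,41), F(d4,22)
E→slot 2; G→slot 4; B→slot 1; H→slot 3; D skipped; A skipped; I skipped; C skipped; F skipped.
4 of 9 scheduled.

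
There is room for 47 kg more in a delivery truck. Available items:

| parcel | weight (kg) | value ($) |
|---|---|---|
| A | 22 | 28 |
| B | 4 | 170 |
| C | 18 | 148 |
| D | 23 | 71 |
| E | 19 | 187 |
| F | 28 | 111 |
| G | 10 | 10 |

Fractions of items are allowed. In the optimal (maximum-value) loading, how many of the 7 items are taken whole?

3

Order: B (170/4=42.50) > E (187/19=9.84) > C (148/18=8.22) > F (111/28=3.96) > D (71/23=3.09) > A (28/22=1.27) > G (10/10=1.00)
Fill: take B (4 @ 170) → take E (19 @ 187) → take C (18 @ 148) → take 6/28 of F → 23.79; 47/47 used.
3 item(s) taken whole; one partial (take 6/28 of F).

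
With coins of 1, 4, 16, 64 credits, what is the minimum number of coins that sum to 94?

Use the largest denomination that fits, subtract, and repeat.
94 − 1×64→30 − 1×16→14 − 3×4→2 − 2×1→0
Total coins = 1 + 1 + 3 + 2 = 7

7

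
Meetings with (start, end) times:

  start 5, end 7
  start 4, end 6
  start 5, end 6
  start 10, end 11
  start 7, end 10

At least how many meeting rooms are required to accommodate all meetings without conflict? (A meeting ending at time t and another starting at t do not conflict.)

3

The answer is the maximum number of intervals overlapping at any instant.
Events (time:±→running): 4:+→1 5:+→2 5:+→3 … peak 3.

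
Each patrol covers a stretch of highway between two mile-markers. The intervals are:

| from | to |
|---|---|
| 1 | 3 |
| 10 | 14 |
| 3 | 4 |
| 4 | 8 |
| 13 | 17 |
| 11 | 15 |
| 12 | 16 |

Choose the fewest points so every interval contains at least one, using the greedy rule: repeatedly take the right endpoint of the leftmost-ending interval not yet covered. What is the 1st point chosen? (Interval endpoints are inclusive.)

3

Sorted: [1,3] [3,4] [4,8] [10,14] [11,15] [12,16] [13,17]
{[1,3],[3,4]} hit by 3; {[4,8]} hit by 8; {[10,14],[11,15],[12,16],[13,17]} hit by 14.
Points: 3, 8, 14 (3 total).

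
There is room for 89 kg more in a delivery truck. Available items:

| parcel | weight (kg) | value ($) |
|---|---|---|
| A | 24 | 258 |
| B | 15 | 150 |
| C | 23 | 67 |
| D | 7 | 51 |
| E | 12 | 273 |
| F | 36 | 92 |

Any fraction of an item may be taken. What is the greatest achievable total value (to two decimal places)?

Order: E (273/12=22.75) > A (258/24=10.75) > B (150/15=10.00) > D (51/7=7.29) > C (67/23=2.91) > F (92/36=2.56)
Fill: take E (12 @ 273) → take A (24 @ 258) → take B (15 @ 150) → take D (7 @ 51) → take C (23 @ 67) → take 8/36 of F → 20.44; 89/89 used.
Total value = 819.44

819.44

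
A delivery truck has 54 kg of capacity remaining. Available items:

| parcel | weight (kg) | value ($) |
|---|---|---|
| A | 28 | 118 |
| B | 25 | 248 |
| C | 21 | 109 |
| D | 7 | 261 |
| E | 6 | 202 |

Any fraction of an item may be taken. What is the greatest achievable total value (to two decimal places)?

Sort by value per unit weight and fill in that order.
Order: D (261/7=37.29) > E (202/6=33.67) > B (248/25=9.92) > C (109/21=5.19) > A (118/28=4.21)
Fill: take D (7 @ 261) → take E (6 @ 202) → take B (25 @ 248) → take 16/21 of C → 83.05; 54/54 used.
Total value = 794.05

794.05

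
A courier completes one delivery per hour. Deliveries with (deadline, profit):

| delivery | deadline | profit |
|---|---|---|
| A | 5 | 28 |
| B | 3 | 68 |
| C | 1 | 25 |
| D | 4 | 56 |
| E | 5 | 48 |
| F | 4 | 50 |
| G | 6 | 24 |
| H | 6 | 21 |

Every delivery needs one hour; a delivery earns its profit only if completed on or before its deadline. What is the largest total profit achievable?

274

Sort by profit descending; place each in the latest free slot ≤ its deadline.
By profit: B(d3,68), D(d4,56), F(d4,50), E(d5,48), A(d5,28), C(d1,25), G(d6,24), H(d6,21)
B→slot 3; D→slot 4; F→slot 2; E→slot 5; A→slot 1; C skipped; G→slot 6; H skipped.
Profit = 28 + 50 + 68 + 56 + 48 + 24 = 274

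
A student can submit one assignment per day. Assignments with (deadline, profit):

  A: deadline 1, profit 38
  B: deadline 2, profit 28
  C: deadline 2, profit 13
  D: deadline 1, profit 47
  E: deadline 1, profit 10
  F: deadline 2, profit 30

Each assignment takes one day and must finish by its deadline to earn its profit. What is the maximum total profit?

77

Take jobs in profit order; each goes to the latest open slot no later than its deadline.
Profit order: D=47 A=38 F=30 B=28 C=13 E=10
Assign: D→slot 1, A skipped, F→slot 2, B skipped, C skipped, E skipped.
Slots: [1:D] [2:F]
Profit = 47 + 30 = 77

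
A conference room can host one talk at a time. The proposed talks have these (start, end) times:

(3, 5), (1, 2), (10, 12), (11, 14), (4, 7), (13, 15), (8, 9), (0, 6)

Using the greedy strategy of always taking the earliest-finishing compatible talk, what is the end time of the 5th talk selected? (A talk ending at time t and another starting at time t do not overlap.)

15

By end time: (1,2), (3,5), (0,6), (4,7), (8,9), (10,12), (11,14), (13,15).
Pick (1,2); next start ≥ 2 → (3,5); next start ≥ 5 → (8,9); next start ≥ 9 → (10,12); next start ≥ 12 → (13,15).
Selected: (1,2) (3,5) (8,9) (10,12) (13,15)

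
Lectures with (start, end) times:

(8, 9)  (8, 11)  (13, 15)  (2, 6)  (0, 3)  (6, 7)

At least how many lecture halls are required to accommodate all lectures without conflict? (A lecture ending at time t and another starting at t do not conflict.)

2

Events (time:±→running): 0:+→1 2:+→2 … peak 2.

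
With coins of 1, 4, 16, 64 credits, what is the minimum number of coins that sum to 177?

Greedy: take as many of the largest coin as possible, then repeat with the remainder.
177 − 2×64→49 − 3×16→1 − 1×1→0
Total coins = 2 + 3 + 1 = 6

6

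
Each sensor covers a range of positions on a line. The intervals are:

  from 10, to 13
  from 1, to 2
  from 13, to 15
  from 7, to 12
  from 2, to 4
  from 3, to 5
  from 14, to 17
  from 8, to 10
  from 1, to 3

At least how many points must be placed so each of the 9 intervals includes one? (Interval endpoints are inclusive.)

4

By right end: [1,2]  [1,3]  [2,4]  [3,5]  [8,10]  [7,12]  [10,13]  [13,15]  [14,17]
[1,2] uncovered → point at 2; [3,5] uncovered → point at 5; [8,10] uncovered → point at 10; [13,15] uncovered → point at 15.
Points: 2, 5, 10, 15 (4 total).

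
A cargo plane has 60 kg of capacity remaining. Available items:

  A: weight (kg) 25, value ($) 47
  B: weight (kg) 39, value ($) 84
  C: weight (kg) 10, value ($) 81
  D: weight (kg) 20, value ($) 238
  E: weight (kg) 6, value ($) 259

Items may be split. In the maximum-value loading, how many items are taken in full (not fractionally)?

Greedy by value/weight ratio, highest first.
Ratios (sorted): E 43.17, D 11.90, C 8.10, B 2.15, A 1.88
take E (6 @ 259); take D (20 @ 238); take C (10 @ 81); take 24/39 of B → 51.69. Capacity used 60/60.
3 item(s) taken whole; one partial (take 24/39 of B).

3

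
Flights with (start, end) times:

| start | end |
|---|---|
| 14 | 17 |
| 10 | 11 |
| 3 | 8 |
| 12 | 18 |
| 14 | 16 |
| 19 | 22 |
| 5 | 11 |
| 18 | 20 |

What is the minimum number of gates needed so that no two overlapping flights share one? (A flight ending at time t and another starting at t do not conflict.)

3

The answer is the maximum number of intervals overlapping at any instant.
starts: [3, 5, 10, 12, 14, 14, 18, 19]
ends:   [8, 11, 11, 16, 17, 18, 20, 22]
s3→1 s5→2 e8→1 s10→2 e11→1 e11→0 s12→1 s14→2 s14→3  — peak 3.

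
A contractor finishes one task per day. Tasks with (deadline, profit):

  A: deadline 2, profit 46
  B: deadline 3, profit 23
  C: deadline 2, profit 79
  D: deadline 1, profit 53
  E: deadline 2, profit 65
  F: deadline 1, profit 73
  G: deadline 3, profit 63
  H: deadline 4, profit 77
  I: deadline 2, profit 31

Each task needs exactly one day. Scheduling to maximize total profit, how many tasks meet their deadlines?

4

Sort by profit descending; place each in the latest free slot ≤ its deadline.
By profit: C(d2,79), H(d4,77), F(d1,73), E(d2,65), G(d3,63), D(d1,53), A(d2,46), I(d2,31), B(d3,23)
C→slot 2; H→slot 4; F→slot 1; E skipped; G→slot 3; D skipped; A skipped; I skipped; B skipped.
4 of 9 scheduled.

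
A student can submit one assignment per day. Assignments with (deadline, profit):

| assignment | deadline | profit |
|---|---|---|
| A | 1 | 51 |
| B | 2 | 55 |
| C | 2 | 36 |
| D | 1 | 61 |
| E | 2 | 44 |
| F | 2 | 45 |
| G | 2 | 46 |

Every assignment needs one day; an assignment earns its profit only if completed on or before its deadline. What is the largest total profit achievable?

116

Sort by profit descending; place each in the latest free slot ≤ its deadline.
By profit: D(d1,61), B(d2,55), A(d1,51), G(d2,46), F(d2,45), E(d2,44), C(d2,36)
D→slot 1; B→slot 2; A skipped; G skipped; F skipped; E skipped; C skipped.
Profit = 61 + 55 = 116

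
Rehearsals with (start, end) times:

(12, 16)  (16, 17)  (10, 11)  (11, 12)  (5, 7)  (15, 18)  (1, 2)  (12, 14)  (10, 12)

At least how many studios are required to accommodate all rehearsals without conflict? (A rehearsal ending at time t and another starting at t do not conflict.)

starts: [1, 5, 10, 10, 11, 12, 12, 15, 16]
ends:   [2, 7, 11, 12, 12, 14, 16, 17, 18]
s1→1 e2→0 s5→1 e7→0 s10→1 s10→2  — peak 2.

2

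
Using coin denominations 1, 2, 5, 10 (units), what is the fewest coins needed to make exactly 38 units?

38 = 3×10 + 1×5 + 1×2 + 1×1
Total coins = 3 + 1 + 1 + 1 = 6

6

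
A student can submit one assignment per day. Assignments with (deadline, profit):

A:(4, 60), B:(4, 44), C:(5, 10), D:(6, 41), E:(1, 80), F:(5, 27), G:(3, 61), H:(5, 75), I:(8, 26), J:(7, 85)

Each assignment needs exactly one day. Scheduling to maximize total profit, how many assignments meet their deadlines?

Take jobs in profit order; each goes to the latest open slot no later than its deadline.
Profit order: J=85 E=80 H=75 G=61 A=60 B=44 D=41 F=27 I=26 C=10
Assign: J→slot 7, E→slot 1, H→slot 5, G→slot 3, A→slot 4, B→slot 2, D→slot 6, F skipped, I→slot 8, C skipped.
Slots: [1:E] [2:B] [3:G] [4:A] [5:H] [6:D] [7:J] [8:I]
8 of 10 scheduled.

8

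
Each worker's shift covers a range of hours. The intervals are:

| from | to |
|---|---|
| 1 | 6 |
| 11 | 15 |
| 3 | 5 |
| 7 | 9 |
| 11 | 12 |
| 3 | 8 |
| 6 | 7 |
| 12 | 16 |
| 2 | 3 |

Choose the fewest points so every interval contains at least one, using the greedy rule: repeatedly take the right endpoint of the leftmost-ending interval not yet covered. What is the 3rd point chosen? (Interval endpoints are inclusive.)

By right end: [2,3]  [3,5]  [1,6]  [6,7]  [3,8]  [7,9]  [11,12]  [11,15]  [12,16]
[2,3] uncovered → point at 3; [6,7] uncovered → point at 7; [11,12] uncovered → point at 12.
Points: 3, 7, 12 (3 total).

12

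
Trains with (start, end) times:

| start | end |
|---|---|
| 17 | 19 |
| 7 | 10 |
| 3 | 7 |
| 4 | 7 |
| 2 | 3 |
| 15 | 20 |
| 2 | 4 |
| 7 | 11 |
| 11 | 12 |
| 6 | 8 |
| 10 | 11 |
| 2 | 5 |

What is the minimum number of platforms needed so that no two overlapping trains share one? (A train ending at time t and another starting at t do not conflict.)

3

Count concurrent intervals with a sweep; the peak is the room count.
Events (time:±→running): 2:+→1 2:+→2 2:+→3 … peak 3.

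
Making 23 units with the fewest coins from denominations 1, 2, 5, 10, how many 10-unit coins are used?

2

23 = 2×10 + 1×2 + 1×1
Count of 10: 2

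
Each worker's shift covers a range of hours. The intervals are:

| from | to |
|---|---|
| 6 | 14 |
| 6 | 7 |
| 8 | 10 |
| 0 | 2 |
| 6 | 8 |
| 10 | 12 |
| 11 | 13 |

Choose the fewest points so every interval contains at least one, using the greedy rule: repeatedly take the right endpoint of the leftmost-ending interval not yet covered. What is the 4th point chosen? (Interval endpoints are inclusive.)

Sort by right endpoint; whenever an interval is uncovered, place a point at its right end.
By right end: [0,2]  [6,7]  [6,8]  [8,10]  [10,12]  [11,13]  [6,14]
[0,2] uncovered → point at 2; [6,7] uncovered → point at 7; [8,10] uncovered → point at 10; [11,13] uncovered → point at 13.
Points: 2, 7, 10, 13 (4 total).

13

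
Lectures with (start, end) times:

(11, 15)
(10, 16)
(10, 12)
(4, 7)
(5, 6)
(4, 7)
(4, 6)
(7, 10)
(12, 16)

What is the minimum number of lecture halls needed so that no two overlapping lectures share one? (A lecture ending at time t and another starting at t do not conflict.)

Count concurrent intervals with a sweep; the peak is the room count.
Events (time:±→running): 4:+→1 4:+→2 4:+→3 5:+→4 … peak 4.

4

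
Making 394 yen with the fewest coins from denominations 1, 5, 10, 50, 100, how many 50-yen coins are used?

Greedy: take as many of the largest coin as possible, then repeat with the remainder.
394 − 3×100→94 − 1×50→44 − 4×10→4 − 4×1→0
Count of 50: 1

1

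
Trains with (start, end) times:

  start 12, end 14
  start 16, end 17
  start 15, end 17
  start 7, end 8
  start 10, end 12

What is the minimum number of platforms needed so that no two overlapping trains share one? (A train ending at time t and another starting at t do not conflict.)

Events (time:±→running): 7:+→1 8:-→0 10:+→1 12:-→0 12:+→1 14:-→0 15:+→1 16:+→2 … peak 2.

2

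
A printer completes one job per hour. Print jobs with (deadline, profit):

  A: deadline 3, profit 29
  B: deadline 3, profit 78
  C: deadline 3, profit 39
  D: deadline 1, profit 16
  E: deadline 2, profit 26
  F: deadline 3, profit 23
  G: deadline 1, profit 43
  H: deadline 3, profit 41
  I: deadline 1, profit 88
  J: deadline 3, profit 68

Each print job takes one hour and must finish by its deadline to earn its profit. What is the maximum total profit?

234

Profit order: I=88 B=78 J=68 G=43 H=41 C=39 A=29 E=26 F=23 D=16
Assign: I→slot 1, B→slot 3, J→slot 2, G skipped, H skipped, C skipped, A skipped, E skipped, F skipped, D skipped.
Slots: [1:I] [2:J] [3:B]
Profit = 88 + 68 + 78 = 234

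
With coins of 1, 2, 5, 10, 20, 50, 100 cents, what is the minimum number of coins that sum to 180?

180 − 1×100→80 − 1×50→30 − 1×20→10 − 1×10→0
Total coins = 1 + 1 + 1 + 1 = 4

4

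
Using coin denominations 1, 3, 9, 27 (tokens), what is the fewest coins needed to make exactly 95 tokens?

7

Use the largest denomination that fits, subtract, and repeat.
95 − 3×27→14 − 1×9→5 − 1×3→2 − 2×1→0
Total coins = 3 + 1 + 1 + 2 = 7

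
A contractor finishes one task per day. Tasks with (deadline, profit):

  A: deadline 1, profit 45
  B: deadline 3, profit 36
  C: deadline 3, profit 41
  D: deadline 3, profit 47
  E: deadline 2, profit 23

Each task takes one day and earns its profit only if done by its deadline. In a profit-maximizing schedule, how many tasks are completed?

Take jobs in profit order; each goes to the latest open slot no later than its deadline.
Profit order: D=47 A=45 C=41 B=36 E=23
Assign: D→slot 3, A→slot 1, C→slot 2, B skipped, E skipped.
Slots: [1:A] [2:C] [3:D]
3 of 5 scheduled.

3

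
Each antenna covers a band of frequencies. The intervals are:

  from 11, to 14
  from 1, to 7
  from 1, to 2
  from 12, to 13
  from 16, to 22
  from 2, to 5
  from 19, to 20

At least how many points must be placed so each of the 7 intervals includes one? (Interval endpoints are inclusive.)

Process intervals by earliest right end; each time one isn't hit yet, stab at its right endpoint.
By right end: [1,2]  [2,5]  [1,7]  [12,13]  [11,14]  [19,20]  [16,22]
[1,2] uncovered → point at 2; [12,13] uncovered → point at 13; [19,20] uncovered → point at 20.
Points: 2, 13, 20 (3 total).

3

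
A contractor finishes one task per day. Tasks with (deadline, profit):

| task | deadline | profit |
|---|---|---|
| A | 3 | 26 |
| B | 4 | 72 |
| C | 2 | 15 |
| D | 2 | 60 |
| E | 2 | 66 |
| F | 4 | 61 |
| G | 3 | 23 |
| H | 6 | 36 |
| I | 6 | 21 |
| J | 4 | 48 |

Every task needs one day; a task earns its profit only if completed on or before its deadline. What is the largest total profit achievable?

Profit order: B=72 E=66 F=61 D=60 J=48 H=36 A=26 G=23 I=21 C=15
Assign: B→slot 4, E→slot 2, F→slot 3, D→slot 1, J skipped, H→slot 6, A skipped, G skipped, I→slot 5, C skipped.
Slots: [1:D] [2:E] [3:F] [4:B] [5:I] [6:H]
Profit = 60 + 66 + 61 + 72 + 21 + 36 = 316

316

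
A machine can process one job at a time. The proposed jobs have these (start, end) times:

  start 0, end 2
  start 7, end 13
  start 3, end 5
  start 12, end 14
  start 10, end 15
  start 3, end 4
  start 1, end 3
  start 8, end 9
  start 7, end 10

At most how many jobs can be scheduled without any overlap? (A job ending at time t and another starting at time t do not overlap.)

4

Sort by end time and greedily take each interval whose start is ≥ the last chosen end.
By end time: (0,2), (1,3), (3,4), (3,5), (8,9), (7,10), (7,13), (12,14), (10,15).
Pick (0,2); next start ≥ 2 → (3,4); next start ≥ 4 → (8,9); next start ≥ 9 → (12,14).
Selected 4 jobs.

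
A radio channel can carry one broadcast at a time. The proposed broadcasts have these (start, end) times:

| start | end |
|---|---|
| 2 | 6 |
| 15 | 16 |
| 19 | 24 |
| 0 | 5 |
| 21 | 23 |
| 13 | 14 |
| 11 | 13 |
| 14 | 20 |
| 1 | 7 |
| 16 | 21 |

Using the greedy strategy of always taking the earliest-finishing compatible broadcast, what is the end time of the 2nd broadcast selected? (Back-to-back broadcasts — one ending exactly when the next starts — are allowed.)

Greedy by earliest finish: after sorting by end time, pick each interval compatible with the last pick.
By end time: (0,5), (2,6), (1,7), (11,13), (13,14), (15,16), (14,20), (16,21), (21,23), (19,24).
Pick (0,5); next start ≥ 5 → (11,13); next start ≥ 13 → (13,14); next start ≥ 14 → (15,16); next start ≥ 16 → (16,21); next start ≥ 21 → (21,23).
Selected: (0,5) (11,13) (13,14) (15,16) (16,21) (21,23)

13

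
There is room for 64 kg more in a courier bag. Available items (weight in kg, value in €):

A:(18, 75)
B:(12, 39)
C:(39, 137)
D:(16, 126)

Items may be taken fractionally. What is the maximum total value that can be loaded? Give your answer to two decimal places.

Greedy by value/weight ratio, highest first.
Ratios (sorted): D 7.88, A 4.17, C 3.51, B 3.25
take D (16 @ 126); take A (18 @ 75); take 30/39 of C → 105.38. Capacity used 64/64.
Total value = 306.38

306.38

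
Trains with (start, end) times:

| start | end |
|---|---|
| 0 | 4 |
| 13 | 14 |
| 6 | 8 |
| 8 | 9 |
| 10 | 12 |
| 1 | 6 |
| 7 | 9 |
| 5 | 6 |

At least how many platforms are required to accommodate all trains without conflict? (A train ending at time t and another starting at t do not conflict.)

Events (time:±→running): 0:+→1 1:+→2 … peak 2.

2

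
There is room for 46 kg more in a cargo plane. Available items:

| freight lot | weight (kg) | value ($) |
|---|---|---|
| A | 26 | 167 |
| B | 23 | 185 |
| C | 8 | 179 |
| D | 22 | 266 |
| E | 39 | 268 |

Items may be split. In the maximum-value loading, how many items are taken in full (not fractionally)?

2

Order: C (179/8=22.38) > D (266/22=12.09) > B (185/23=8.04) > E (268/39=6.87) > A (167/26=6.42)
Fill: take C (8 @ 179) → take D (22 @ 266) → take 16/23 of B → 128.70; 46/46 used.
2 item(s) taken whole; one partial (take 16/23 of B).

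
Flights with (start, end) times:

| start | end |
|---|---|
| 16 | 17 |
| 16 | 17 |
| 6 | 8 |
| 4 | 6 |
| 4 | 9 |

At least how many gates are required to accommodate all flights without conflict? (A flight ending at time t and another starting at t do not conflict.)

2

The answer is the maximum number of intervals overlapping at any instant.
starts: [4, 4, 6, 16, 16]
ends:   [6, 8, 9, 17, 17]
s4→1 s4→2  — peak 2.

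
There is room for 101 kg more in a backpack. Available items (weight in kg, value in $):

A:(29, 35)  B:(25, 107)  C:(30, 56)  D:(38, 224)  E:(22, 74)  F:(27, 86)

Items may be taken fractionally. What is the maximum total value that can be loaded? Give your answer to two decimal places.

Sort by value per unit weight and fill in that order.
Ratios (sorted): D 5.89, B 4.28, E 3.36, F 3.19, C 1.87, A 1.21
take D (38 @ 224); take B (25 @ 107); take E (22 @ 74); take 16/27 of F → 50.96. Capacity used 101/101.
Total value = 455.96

455.96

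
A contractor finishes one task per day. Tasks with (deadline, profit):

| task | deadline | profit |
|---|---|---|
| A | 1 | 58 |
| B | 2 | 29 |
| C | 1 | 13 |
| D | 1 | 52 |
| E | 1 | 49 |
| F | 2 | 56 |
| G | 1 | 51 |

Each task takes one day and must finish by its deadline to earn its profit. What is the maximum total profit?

114

Profit order: A=58 F=56 D=52 G=51 E=49 B=29 C=13
Assign: A→slot 1, F→slot 2, D skipped, G skipped, E skipped, B skipped, C skipped.
Slots: [1:A] [2:F]
Profit = 58 + 56 = 114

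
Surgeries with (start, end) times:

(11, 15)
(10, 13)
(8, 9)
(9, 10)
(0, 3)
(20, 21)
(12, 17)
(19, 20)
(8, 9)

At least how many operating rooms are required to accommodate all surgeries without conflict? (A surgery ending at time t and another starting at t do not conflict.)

3

Count concurrent intervals with a sweep; the peak is the room count.
Events (time:±→running): 0:+→1 3:-→0 8:+→1 8:+→2 9:-→1 9:-→0 9:+→1 10:-→0 10:+→1 11:+→2 12:+→3 … peak 3.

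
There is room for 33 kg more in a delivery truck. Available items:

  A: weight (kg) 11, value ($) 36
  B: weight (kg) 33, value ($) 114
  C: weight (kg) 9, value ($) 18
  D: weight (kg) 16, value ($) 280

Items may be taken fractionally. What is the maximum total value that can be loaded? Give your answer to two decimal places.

338.73

Ratios (sorted): D 17.50, B 3.45, A 3.27, C 2.00
take D (16 @ 280); take 17/33 of B → 58.73. Capacity used 33/33.
Total value = 338.73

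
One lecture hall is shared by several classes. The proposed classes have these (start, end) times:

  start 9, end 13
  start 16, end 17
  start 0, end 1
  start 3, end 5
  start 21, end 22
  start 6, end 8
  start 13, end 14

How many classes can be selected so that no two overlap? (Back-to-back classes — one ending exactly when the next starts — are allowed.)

7

Sort by end time and greedily take each interval whose start is ≥ the last chosen end.
Sorted by end: (0,1)  (3,5)  (6,8)  (9,13)  (13,14)  (16,17)  (21,22)
take (0,1); take (3,5); take (6,8); take (9,13); take (13,14); take (16,17); take (21,22).
Selected 7 classes.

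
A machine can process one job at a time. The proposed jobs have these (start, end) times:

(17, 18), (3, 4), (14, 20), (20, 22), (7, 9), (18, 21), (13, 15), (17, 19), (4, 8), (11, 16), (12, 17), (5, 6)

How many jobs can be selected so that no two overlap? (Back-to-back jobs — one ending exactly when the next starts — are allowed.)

By end time: (3,4), (5,6), (4,8), (7,9), (13,15), (11,16), (12,17), (17,18), (17,19), (14,20), (18,21), (20,22).
Pick (3,4); next start ≥ 4 → (5,6); next start ≥ 6 → (7,9); next start ≥ 9 → (13,15); next start ≥ 15 → (17,18); next start ≥ 18 → (18,21).
Selected 6 jobs.

6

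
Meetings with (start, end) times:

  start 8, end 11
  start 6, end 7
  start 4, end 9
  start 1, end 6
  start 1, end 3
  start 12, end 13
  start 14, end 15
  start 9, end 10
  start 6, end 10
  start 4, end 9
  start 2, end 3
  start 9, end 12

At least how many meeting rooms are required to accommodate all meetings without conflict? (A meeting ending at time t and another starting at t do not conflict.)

The answer is the maximum number of intervals overlapping at any instant.
Events (time:±→running): 1:+→1 1:+→2 2:+→3 3:-→2 3:-→1 4:+→2 4:+→3 6:-→2 6:+→3 6:+→4 … peak 4.

4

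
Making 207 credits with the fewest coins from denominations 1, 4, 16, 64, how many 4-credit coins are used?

3

207 − 3×64→15 − 3×4→3 − 3×1→0
Count of 4: 3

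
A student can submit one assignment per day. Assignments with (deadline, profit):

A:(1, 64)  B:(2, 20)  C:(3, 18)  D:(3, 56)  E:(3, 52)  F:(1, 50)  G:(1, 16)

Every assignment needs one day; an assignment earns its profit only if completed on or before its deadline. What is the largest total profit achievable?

172

Sort by profit descending; place each in the latest free slot ≤ its deadline.
Profit order: A=64 D=56 E=52 F=50 B=20 C=18 G=16
Assign: A→slot 1, D→slot 3, E→slot 2, F skipped, B skipped, C skipped, G skipped.
Slots: [1:A] [2:E] [3:D]
Profit = 64 + 52 + 56 = 172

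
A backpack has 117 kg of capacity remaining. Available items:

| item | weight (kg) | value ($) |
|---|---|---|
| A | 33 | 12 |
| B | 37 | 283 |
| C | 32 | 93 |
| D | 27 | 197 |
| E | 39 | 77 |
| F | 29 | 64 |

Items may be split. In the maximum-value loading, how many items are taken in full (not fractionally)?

3

Order: B (283/37=7.65) > D (197/27=7.30) > C (93/32=2.91) > F (64/29=2.21) > E (77/39=1.97) > A (12/33=0.36)
Fill: take B (37 @ 283) → take D (27 @ 197) → take C (32 @ 93) → take 21/29 of F → 46.34; 117/117 used.
3 item(s) taken whole; one partial (take 21/29 of F).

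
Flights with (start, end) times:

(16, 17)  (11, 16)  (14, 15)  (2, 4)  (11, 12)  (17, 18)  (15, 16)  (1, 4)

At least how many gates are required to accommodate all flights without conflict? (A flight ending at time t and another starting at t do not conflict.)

2

Events (time:±→running): 1:+→1 2:+→2 … peak 2.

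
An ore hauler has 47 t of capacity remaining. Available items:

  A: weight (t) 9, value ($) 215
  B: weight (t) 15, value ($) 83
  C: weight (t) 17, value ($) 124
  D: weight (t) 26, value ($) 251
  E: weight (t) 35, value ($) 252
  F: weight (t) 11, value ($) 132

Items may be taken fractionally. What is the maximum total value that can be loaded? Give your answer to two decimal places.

605.29

Sort by value per unit weight and fill in that order.
Ratios (sorted): A 23.89, F 12.00, D 9.65, C 7.29, E 7.20, B 5.53
take A (9 @ 215); take F (11 @ 132); take D (26 @ 251); take 1/17 of C → 7.29. Capacity used 47/47.
Total value = 605.29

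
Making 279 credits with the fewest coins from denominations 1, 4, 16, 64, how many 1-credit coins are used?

3

279 = 4×64 + 1×16 + 1×4 + 3×1
Count of 1: 3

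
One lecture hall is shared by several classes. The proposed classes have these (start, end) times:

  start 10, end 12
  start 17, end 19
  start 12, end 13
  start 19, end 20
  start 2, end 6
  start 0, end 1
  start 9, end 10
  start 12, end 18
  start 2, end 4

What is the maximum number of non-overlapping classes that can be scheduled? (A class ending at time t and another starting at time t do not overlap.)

Sorted by end: (0,1)  (2,4)  (2,6)  (9,10)  (10,12)  (12,13)  (12,18)  (17,19)  (19,20)
take (0,1); take (2,4); take (9,10); take (10,12); take (12,13); skip (12,18); take (17,19); take (19,20).
Selected 7 classes.

7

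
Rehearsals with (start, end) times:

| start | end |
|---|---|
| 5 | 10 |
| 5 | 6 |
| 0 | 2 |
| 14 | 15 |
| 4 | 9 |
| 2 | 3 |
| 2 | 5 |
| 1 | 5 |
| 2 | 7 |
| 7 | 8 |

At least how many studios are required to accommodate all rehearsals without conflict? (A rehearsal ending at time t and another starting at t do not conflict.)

Events (time:±→running): 0:+→1 1:+→2 2:-→1 2:+→2 2:+→3 2:+→4 … peak 4.

4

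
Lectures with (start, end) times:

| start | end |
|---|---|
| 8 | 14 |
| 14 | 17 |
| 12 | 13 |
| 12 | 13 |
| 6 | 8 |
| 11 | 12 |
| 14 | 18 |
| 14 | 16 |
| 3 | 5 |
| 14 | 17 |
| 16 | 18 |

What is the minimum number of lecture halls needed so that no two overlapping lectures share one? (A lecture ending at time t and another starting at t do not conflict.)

4

Events (time:±→running): 3:+→1 5:-→0 6:+→1 8:-→0 8:+→1 11:+→2 12:-→1 12:+→2 12:+→3 13:-→2 13:-→1 14:-→0 14:+→1 14:+→2 14:+→3 14:+→4 … peak 4.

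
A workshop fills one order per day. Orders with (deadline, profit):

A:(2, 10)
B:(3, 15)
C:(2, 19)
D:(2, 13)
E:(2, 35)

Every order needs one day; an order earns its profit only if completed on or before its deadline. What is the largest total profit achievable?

69

Take jobs in profit order; each goes to the latest open slot no later than its deadline.
By profit: E(d2,35), C(d2,19), B(d3,15), D(d2,13), A(d2,10)
E→slot 2; C→slot 1; B→slot 3; D skipped; A skipped.
Profit = 19 + 35 + 15 = 69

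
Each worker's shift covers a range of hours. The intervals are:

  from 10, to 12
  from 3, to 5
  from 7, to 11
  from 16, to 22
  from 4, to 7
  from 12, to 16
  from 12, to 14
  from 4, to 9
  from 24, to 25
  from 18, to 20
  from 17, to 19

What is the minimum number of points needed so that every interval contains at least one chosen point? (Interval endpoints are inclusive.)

5

By right end: [3,5]  [4,7]  [4,9]  [7,11]  [10,12]  [12,14]  [12,16]  [17,19]  [18,20]  [16,22]  [24,25]
[3,5] uncovered → point at 5; [7,11] uncovered → point at 11; [12,14] uncovered → point at 14; [17,19] uncovered → point at 19; [24,25] uncovered → point at 25.
Points: 5, 11, 14, 19, 25 (5 total).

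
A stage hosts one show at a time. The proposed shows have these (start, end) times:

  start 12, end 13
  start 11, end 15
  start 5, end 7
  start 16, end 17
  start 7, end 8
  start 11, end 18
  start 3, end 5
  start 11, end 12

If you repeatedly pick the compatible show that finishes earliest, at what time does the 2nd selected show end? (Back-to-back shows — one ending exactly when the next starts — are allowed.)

Order by finish time; keep every interval that doesn't clash with the previous kept one.
Sorted by end: (3,5)  (5,7)  (7,8)  (11,12)  (12,13)  (11,15)  (16,17)  (11,18)
take (3,5); take (5,7); take (7,8); take (11,12); take (12,13); skip (11,15); take (16,17).
Selected: (3,5) (5,7) (7,8) (11,12) (12,13) (16,17)

7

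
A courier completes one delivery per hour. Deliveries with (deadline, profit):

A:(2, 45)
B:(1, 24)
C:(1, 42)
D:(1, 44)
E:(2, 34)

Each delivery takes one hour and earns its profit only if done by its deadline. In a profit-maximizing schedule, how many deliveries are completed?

Sort by profit descending; place each in the latest free slot ≤ its deadline.
Profit order: A=45 D=44 C=42 E=34 B=24
Assign: A→slot 2, D→slot 1, C skipped, E skipped, B skipped.
Slots: [1:D] [2:A]
2 of 5 scheduled.

2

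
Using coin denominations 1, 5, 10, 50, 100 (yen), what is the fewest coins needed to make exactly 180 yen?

5

Greedy: take as many of the largest coin as possible, then repeat with the remainder.
180 − 1×100→80 − 1×50→30 − 3×10→0
Total coins = 1 + 1 + 3 = 5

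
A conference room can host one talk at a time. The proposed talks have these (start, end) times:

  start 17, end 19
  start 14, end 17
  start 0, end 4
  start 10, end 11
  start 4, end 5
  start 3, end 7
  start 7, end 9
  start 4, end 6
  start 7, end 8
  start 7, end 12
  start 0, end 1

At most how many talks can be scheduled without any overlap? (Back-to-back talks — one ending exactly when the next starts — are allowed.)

Sorted by end: (0,1)  (0,4)  (4,5)  (4,6)  (3,7)  (7,8)  (7,9)  (10,11)  (7,12)  (14,17)  (17,19)
take (0,1); skip (0,4); take (4,5); take (7,8); take (10,11); take (14,17); take (17,19).
Selected 6 talks.

6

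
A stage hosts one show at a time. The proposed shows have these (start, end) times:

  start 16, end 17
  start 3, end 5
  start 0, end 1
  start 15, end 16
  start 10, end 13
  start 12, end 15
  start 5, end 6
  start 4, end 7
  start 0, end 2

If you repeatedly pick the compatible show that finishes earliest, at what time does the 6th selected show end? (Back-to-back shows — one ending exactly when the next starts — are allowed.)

Sort by end time and greedily take each interval whose start is ≥ the last chosen end.
Sorted by end: (0,1)  (0,2)  (3,5)  (5,6)  (4,7)  (10,13)  (12,15)  (15,16)  (16,17)
take (0,1); take (3,5); take (5,6); take (10,13); skip (12,15); take (15,16); take (16,17).
Selected: (0,1) (3,5) (5,6) (10,13) (15,16) (16,17)

17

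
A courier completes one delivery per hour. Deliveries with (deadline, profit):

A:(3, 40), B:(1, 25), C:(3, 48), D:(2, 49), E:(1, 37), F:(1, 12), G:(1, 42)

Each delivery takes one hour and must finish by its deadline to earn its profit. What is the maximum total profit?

139

Sort by profit descending; place each in the latest free slot ≤ its deadline.
By profit: D(d2,49), C(d3,48), G(d1,42), A(d3,40), E(d1,37), B(d1,25), F(d1,12)
D→slot 2; C→slot 3; G→slot 1; A skipped; E skipped; B skipped; F skipped.
Profit = 42 + 49 + 48 = 139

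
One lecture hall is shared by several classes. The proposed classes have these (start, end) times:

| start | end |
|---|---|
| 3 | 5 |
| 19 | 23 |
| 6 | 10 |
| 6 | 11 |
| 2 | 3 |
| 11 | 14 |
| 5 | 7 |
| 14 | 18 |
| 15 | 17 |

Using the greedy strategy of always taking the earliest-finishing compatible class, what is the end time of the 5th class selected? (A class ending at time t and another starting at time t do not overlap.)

Sort by end time and greedily take each interval whose start is ≥ the last chosen end.
Sorted by end: (2,3)  (3,5)  (5,7)  (6,10)  (6,11)  (11,14)  (15,17)  (14,18)  (19,23)
take (2,3); take (3,5); take (5,7); skip (6,11); take (11,14); take (15,17); take (19,23).
Selected: (2,3) (3,5) (5,7) (11,14) (15,17) (19,23)

17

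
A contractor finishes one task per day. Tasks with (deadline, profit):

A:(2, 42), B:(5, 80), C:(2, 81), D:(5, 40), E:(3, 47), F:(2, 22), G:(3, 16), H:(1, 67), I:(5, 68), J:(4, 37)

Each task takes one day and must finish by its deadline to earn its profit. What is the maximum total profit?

Profit order: C=81 B=80 I=68 H=67 E=47 A=42 D=40 J=37 F=22 G=16
Assign: C→slot 2, B→slot 5, I→slot 4, H→slot 1, E→slot 3, A skipped, D skipped, J skipped, F skipped, G skipped.
Slots: [1:H] [2:C] [3:E] [4:I] [5:B]
Profit = 67 + 81 + 47 + 68 + 80 = 343

343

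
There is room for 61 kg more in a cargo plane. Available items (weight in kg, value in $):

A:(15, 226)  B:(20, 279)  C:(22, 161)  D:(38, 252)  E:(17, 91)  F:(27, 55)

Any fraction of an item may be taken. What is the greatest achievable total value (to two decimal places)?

Greedy by value/weight ratio, highest first.
Order: A (226/15=15.07) > B (279/20=13.95) > C (161/22=7.32) > D (252/38=6.63) > E (91/17=5.35) > F (55/27=2.04)
Fill: take A (15 @ 226) → take B (20 @ 279) → take C (22 @ 161) → take 4/38 of D → 26.53; 61/61 used.
Total value = 692.53

692.53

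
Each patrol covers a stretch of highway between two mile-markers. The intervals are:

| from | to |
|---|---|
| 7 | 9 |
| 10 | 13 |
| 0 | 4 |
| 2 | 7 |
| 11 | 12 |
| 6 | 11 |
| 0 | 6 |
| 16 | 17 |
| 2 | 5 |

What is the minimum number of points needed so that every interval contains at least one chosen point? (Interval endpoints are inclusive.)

4

Sorted: [0,4] [2,5] [0,6] [2,7] [7,9] [6,11] [11,12] [10,13] [16,17]
{[0,4],[2,5],[0,6],[2,7]} hit by 4; {[7,9],[6,11]} hit by 9; {[11,12],[10,13]} hit by 12; {[16,17]} hit by 17.
Points: 4, 9, 12, 17 (4 total).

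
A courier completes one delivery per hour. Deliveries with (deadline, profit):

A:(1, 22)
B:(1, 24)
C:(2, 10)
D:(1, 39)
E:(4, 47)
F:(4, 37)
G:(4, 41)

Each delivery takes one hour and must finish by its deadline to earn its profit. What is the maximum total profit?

By profit: E(d4,47), G(d4,41), D(d1,39), F(d4,37), B(d1,24), A(d1,22), C(d2,10)
E→slot 4; G→slot 3; D→slot 1; F→slot 2; B skipped; A skipped; C skipped.
Profit = 39 + 37 + 41 + 47 = 164

164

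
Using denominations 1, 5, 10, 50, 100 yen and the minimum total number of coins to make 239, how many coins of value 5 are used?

1

239 = 2×100 + 3×10 + 1×5 + 4×1
Count of 5: 1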